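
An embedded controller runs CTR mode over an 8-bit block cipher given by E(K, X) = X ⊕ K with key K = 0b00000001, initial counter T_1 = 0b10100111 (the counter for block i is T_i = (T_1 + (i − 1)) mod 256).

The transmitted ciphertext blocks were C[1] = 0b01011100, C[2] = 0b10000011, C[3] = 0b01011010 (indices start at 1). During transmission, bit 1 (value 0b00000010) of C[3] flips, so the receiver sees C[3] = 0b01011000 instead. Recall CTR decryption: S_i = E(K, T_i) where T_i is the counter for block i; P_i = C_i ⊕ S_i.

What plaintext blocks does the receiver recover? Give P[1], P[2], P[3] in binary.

Only C[3] changed, to 0b01011000. In CTR, a change in C_i flips the same bit in P_i only; the keystream is unaffected. Decrypting the received ciphertext:
P[1]: T = 0b10100111, S = E(K, T) = 0b10100110; 0b01011100 ⊕ 0b10100110 = 0b11111010.
P[2]: T = 0b10101000, S = E(K, T) = 0b10101001; 0b10000011 ⊕ 0b10101001 = 0b00101010.
P[3]: T = 0b10101001, S = E(K, T) = 0b10101000; 0b01011000 ⊕ 0b10101000 = 0b11110000.
Blocks that differ from the original plaintext: P[3].

P[1] = 0b11111010, P[2] = 0b00101010, P[3] = 0b11110000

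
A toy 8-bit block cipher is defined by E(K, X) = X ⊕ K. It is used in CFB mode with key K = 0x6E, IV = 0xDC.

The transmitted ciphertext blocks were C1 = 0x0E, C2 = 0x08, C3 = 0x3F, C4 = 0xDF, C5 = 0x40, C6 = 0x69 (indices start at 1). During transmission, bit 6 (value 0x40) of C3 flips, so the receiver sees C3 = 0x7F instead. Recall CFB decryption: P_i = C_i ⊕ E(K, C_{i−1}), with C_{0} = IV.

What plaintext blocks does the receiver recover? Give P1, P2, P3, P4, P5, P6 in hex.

Only C3 changed, to 0x7F. In CFB, a change in C_i flips the same bit in P_i and garbles P_{i+1}. Decrypting the received ciphertext:
P1: E(K, 0xDC) = 0xB2; 0x0E ⊕ 0xB2 = 0xBC.
P2: E(K, 0x0E) = 0x60; 0x08 ⊕ 0x60 = 0x68.
P3: E(K, 0x08) = 0x66; 0x7F ⊕ 0x66 = 0x19.
P4: E(K, 0x7F) = 0x11; 0xDF ⊕ 0x11 = 0xCE.
P5: E(K, 0xDF) = 0xB1; 0x40 ⊕ 0xB1 = 0xF1.
P6: E(K, 0x40) = 0x2E; 0x69 ⊕ 0x2E = 0x47.
Blocks that differ from the original plaintext: P3, P4.

P1 = 0xBC, P2 = 0x68, P3 = 0x19, P4 = 0xCE, P5 = 0xF1, P6 = 0x47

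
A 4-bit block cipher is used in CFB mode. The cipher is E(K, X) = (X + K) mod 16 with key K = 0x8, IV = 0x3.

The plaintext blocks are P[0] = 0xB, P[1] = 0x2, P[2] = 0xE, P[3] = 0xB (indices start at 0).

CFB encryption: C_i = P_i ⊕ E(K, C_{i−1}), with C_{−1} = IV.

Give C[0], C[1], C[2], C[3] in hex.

C[0]: E(K, 0x3) = 0xB; 0xB ⊕ 0xB = 0x0.
C[1]: E(K, 0x0) = 0x8; 0x2 ⊕ 0x8 = 0xA.
C[2]: E(K, 0xA) = 0x2; 0xE ⊕ 0x2 = 0xC.
C[3]: E(K, 0xC) = 0x4; 0xB ⊕ 0x4 = 0xF.

C[0] = 0x0, C[1] = 0xA, C[2] = 0xC, C[3] = 0xF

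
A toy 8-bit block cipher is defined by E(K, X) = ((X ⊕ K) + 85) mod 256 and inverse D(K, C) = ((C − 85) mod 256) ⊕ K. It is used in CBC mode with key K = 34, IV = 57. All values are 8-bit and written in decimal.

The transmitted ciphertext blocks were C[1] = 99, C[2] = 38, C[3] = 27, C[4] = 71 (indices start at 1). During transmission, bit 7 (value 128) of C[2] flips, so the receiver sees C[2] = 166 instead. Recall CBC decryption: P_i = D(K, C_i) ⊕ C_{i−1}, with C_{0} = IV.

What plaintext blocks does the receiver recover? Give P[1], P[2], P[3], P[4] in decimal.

Only C[2] changed, to 166. In CBC, a change in C_i garbles P_i and flips the same bit in P_{i+1}. Decrypting the received ciphertext:
P[1]: D(K, 99) = 44; 44 ⊕ 57 = 21.
P[2]: D(K, 166) = 115; 115 ⊕ 99 = 16.
P[3]: D(K, 27) = 228; 228 ⊕ 166 = 66.
P[4]: D(K, 71) = 208; 208 ⊕ 27 = 203.
Blocks that differ from the original plaintext: P[2], P[3].

P[1] = 21, P[2] = 16, P[3] = 66, P[4] = 203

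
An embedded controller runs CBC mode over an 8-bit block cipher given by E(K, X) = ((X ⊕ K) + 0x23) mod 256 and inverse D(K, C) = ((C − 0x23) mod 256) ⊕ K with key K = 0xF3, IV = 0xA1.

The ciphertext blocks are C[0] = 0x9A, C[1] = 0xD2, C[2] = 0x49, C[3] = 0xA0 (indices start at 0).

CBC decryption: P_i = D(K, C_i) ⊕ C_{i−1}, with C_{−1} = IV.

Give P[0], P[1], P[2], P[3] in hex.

P[0] = 0x25, P[1] = 0xC6, P[2] = 0x07, P[3] = 0xC7

P[0]: D(K, 0x9A) = 0x84; 0x84 ⊕ 0xA1 = 0x25.
P[1]: D(K, 0xD2) = 0x5C; 0x5C ⊕ 0x9A = 0xC6.
P[2]: D(K, 0x49) = 0xD5; 0xD5 ⊕ 0xD2 = 0x07.
P[3]: D(K, 0xA0) = 0x8E; 0x8E ⊕ 0x49 = 0xC7.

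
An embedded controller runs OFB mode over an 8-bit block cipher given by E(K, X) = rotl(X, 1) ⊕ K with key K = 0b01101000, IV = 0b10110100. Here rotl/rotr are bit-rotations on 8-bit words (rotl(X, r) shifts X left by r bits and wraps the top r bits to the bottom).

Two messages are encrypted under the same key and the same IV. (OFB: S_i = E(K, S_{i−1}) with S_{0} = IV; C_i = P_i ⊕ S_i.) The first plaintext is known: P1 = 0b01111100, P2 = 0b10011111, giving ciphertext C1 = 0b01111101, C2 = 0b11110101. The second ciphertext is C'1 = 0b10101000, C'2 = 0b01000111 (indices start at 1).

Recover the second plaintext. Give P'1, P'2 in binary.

In OFB with a reused IV, both messages share the same keystream S_i, so C_i ⊕ C'_i = P_i ⊕ P'_i and thus P'_i = P_i ⊕ C_i ⊕ C'_i.
P'1: 0b01111100 ⊕ 0b01111101 ⊕ 0b10101000 = 0b10101001.
P'2: 0b10011111 ⊕ 0b11110101 ⊕ 0b01000111 = 0b00101101.

P'1 = 0b10101001, P'2 = 0b00101101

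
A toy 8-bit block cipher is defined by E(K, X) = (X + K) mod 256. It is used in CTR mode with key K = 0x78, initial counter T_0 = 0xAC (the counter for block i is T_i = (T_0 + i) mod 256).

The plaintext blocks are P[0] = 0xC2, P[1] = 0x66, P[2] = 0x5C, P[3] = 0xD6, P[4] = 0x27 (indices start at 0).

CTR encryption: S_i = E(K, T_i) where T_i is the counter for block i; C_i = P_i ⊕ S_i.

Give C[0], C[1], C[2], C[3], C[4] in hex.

C[0] = 0xE6, C[1] = 0x43, C[2] = 0x7A, C[3] = 0xF1, C[4] = 0x0F

C[0]: T = 0xAC, S = E(K, T) = 0x24; 0xC2 ⊕ 0x24 = 0xE6.
C[1]: T = 0xAD, S = E(K, T) = 0x25; 0x66 ⊕ 0x25 = 0x43.
C[2]: T = 0xAE, S = E(K, T) = 0x26; 0x5C ⊕ 0x26 = 0x7A.
C[3]: T = 0xAF, S = E(K, T) = 0x27; 0xD6 ⊕ 0x27 = 0xF1.
C[4]: T = 0xB0, S = E(K, T) = 0x28; 0x27 ⊕ 0x28 = 0x0F.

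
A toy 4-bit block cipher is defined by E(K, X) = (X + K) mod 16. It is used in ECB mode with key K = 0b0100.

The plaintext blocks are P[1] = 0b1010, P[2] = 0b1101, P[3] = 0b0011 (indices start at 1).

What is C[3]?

ECB encryption: C_i = E(K, P_i).
C[3]: E(K, 0b0011) = 0b0111.

C[3] = 0b0111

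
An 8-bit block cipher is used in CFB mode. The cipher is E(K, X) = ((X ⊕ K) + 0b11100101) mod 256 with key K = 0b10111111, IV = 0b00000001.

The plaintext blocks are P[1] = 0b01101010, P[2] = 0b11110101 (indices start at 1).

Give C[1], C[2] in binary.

CFB encryption: C_i = P_i ⊕ E(K, C_{i−1}), with C_{0} = IV.
C[1]: E(K, 0b00000001) = 0b10100011; 0b01101010 ⊕ 0b10100011 = 0b11001001.
C[2]: E(K, 0b11001001) = 0b01011011; 0b11110101 ⊕ 0b01011011 = 0b10101110.

C[1] = 0b11001001, C[2] = 0b10101110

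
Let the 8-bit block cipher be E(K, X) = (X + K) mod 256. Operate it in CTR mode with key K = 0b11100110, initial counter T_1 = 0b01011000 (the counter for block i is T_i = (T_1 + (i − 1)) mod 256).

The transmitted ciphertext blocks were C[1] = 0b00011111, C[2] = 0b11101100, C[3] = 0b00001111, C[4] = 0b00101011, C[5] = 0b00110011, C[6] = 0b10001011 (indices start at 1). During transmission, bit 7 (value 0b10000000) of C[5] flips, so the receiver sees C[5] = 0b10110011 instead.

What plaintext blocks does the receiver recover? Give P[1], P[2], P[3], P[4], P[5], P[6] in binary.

P[1] = 0b00100001, P[2] = 0b11010011, P[3] = 0b01001111, P[4] = 0b01101010, P[5] = 0b11110001, P[6] = 0b11001000

CTR decryption: S_i = E(K, T_i) where T_i is the counter for block i; P_i = C_i ⊕ S_i.
Only C[5] changed, to 0b10110011. In CTR, a change in C_i flips the same bit in P_i only; the keystream is unaffected. Decrypting the received ciphertext:
P[1]: T = 0b01011000, S = E(K, T) = 0b00111110; 0b00011111 ⊕ 0b00111110 = 0b00100001.
P[2]: T = 0b01011001, S = E(K, T) = 0b00111111; 0b11101100 ⊕ 0b00111111 = 0b11010011.
P[3]: T = 0b01011010, S = E(K, T) = 0b01000000; 0b00001111 ⊕ 0b01000000 = 0b01001111.
P[4]: T = 0b01011011, S = E(K, T) = 0b01000001; 0b00101011 ⊕ 0b01000001 = 0b01101010.
P[5]: T = 0b01011100, S = E(K, T) = 0b01000010; 0b10110011 ⊕ 0b01000010 = 0b11110001.
P[6]: T = 0b01011101, S = E(K, T) = 0b01000011; 0b10001011 ⊕ 0b01000011 = 0b11001000.
Blocks that differ from the original plaintext: P[5].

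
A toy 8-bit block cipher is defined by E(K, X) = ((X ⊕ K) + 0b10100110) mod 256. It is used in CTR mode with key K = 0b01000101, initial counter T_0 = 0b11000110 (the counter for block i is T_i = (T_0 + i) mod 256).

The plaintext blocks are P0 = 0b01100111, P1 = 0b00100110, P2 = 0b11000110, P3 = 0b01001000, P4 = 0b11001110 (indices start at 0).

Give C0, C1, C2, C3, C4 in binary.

C0 = 0b01001110, C1 = 0b00001110, C2 = 0b11110101, C3 = 0b01111010, C4 = 0b11111011

CTR encryption: S_i = E(K, T_i) where T_i is the counter for block i; C_i = P_i ⊕ S_i.
C0: T = 0b11000110, S = E(K, T) = 0b00101001; 0b01100111 ⊕ 0b00101001 = 0b01001110.
C1: T = 0b11000111, S = E(K, T) = 0b00101000; 0b00100110 ⊕ 0b00101000 = 0b00001110.
C2: T = 0b11001000, S = E(K, T) = 0b00110011; 0b11000110 ⊕ 0b00110011 = 0b11110101.
C3: T = 0b11001001, S = E(K, T) = 0b00110010; 0b01001000 ⊕ 0b00110010 = 0b01111010.
C4: T = 0b11001010, S = E(K, T) = 0b00110101; 0b11001110 ⊕ 0b00110101 = 0b11111011.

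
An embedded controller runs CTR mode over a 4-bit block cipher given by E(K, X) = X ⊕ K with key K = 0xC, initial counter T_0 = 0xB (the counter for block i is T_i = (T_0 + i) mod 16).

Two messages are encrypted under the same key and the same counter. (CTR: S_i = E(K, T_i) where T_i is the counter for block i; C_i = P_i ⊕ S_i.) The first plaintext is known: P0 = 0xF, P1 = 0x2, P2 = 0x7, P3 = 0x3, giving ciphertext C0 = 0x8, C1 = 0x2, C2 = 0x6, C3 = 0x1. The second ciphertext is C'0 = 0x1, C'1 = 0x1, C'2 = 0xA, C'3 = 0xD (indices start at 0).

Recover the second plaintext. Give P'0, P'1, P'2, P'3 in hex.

In CTR with a reused counter, both messages share the same keystream S_i, so C_i ⊕ C'_i = P_i ⊕ P'_i and thus P'_i = P_i ⊕ C_i ⊕ C'_i.
P'0: 0xF ⊕ 0x8 ⊕ 0x1 = 0x6.
P'1: 0x2 ⊕ 0x2 ⊕ 0x1 = 0x1.
P'2: 0x7 ⊕ 0x6 ⊕ 0xA = 0xB.
P'3: 0x3 ⊕ 0x1 ⊕ 0xD = 0xF.

P'0 = 0x6, P'1 = 0x1, P'2 = 0xB, P'3 = 0xF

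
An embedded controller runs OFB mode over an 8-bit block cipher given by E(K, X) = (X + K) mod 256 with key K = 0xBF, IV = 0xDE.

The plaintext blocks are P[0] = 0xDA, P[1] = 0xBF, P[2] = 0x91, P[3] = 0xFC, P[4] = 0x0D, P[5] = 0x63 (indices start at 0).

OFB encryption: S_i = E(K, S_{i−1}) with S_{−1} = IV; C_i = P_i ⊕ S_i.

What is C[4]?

C[4] = 0x94

C[0]: S = E(K, 0xDE) = 0x9D; 0xDA ⊕ 0x9D = 0x47.
C[1]: S = E(K, 0x9D) = 0x5C; 0xBF ⊕ 0x5C = 0xE3.
C[2]: S = E(K, 0x5C) = 0x1B; 0x91 ⊕ 0x1B = 0x8A.
C[3]: S = E(K, 0x1B) = 0xDA; 0xFC ⊕ 0xDA = 0x26.
C[4]: S = E(K, 0xDA) = 0x99; 0x0D ⊕ 0x99 = 0x94.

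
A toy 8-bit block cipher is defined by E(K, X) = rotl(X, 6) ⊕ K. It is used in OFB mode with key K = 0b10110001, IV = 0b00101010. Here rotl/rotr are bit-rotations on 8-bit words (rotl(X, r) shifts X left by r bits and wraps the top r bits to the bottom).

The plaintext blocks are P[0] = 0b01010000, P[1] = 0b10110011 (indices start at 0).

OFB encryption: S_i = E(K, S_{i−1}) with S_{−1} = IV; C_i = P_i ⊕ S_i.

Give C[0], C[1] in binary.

C[0] = 0b01101011, C[1] = 0b11001100

C[0]: S = E(K, 0b00101010) = 0b00111011; 0b01010000 ⊕ 0b00111011 = 0b01101011.
C[1]: S = E(K, 0b00111011) = 0b01111111; 0b10110011 ⊕ 0b01111111 = 0b11001100.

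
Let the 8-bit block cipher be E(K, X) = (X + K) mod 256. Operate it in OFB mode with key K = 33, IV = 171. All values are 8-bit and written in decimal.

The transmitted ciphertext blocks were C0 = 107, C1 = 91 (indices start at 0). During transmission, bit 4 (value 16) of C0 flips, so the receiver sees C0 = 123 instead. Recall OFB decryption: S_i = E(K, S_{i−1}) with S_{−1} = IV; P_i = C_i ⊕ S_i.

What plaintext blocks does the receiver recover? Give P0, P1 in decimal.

Only C0 changed, to 123. In OFB, a change in C_i flips the same bit in P_i only; the keystream is unaffected. Decrypting the received ciphertext:
P0: S = E(K, 171) = 204; 123 ⊕ 204 = 183.
P1: S = E(K, 204) = 237; 91 ⊕ 237 = 182.
Blocks that differ from the original plaintext: P0.

P0 = 183, P1 = 182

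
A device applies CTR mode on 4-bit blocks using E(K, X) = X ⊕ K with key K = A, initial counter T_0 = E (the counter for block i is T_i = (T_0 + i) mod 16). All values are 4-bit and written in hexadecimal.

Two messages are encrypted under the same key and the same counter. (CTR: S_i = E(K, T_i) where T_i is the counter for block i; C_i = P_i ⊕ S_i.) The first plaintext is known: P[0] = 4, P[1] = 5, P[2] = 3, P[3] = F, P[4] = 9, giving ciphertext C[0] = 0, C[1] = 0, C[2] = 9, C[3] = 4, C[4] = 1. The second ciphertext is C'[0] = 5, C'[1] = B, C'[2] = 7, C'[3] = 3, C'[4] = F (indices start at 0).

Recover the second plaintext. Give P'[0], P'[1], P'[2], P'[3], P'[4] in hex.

P'[0] = 1, P'[1] = E, P'[2] = D, P'[3] = 8, P'[4] = 7

In CTR with a reused counter, both messages share the same keystream S_i, so C_i ⊕ C'_i = P_i ⊕ P'_i and thus P'_i = P_i ⊕ C_i ⊕ C'_i.
P'[0]: 4 ⊕ 0 ⊕ 5 = 1.
P'[1]: 5 ⊕ 0 ⊕ B = E.
P'[2]: 3 ⊕ 9 ⊕ 7 = D.
P'[3]: F ⊕ 4 ⊕ 3 = 8.
P'[4]: 9 ⊕ 1 ⊕ F = 7.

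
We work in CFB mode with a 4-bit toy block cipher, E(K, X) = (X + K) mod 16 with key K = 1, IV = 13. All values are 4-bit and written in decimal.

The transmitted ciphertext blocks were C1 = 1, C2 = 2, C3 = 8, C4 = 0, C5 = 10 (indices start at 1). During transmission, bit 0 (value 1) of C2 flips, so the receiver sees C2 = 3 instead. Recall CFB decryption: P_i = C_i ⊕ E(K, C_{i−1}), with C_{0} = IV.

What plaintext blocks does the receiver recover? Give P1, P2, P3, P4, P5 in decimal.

P1 = 15, P2 = 1, P3 = 12, P4 = 9, P5 = 11

Only C2 changed, to 3. In CFB, a change in C_i flips the same bit in P_i and garbles P_{i+1}. Decrypting the received ciphertext:
P1: E(K, 13) = 14; 1 ⊕ 14 = 15.
P2: E(K, 1) = 2; 3 ⊕ 2 = 1.
P3: E(K, 3) = 4; 8 ⊕ 4 = 12.
P4: E(K, 8) = 9; 0 ⊕ 9 = 9.
P5: E(K, 0) = 1; 10 ⊕ 1 = 11.
Blocks that differ from the original plaintext: P2, P3.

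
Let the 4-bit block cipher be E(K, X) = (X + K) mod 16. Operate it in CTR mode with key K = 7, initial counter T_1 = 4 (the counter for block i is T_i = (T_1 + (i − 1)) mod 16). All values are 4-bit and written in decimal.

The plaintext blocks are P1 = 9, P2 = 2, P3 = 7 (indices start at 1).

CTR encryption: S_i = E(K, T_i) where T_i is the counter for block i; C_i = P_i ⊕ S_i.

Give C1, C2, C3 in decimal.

C1 = 2, C2 = 14, C3 = 10

C1: T = 4, S = E(K, T) = 11; 9 ⊕ 11 = 2.
C2: T = 5, S = E(K, T) = 12; 2 ⊕ 12 = 14.
C3: T = 6, S = E(K, T) = 13; 7 ⊕ 13 = 10.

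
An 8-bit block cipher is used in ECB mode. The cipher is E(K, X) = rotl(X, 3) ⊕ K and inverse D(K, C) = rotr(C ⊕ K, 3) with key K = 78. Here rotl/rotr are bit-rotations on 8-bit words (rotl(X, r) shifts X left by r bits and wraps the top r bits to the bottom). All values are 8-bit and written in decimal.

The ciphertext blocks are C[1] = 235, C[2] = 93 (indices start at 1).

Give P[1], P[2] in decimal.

ECB decryption: P_i = D(K, C_i).
P[1]: D(K, 235) = 180.
P[2]: D(K, 93) = 98.

P[1] = 180, P[2] = 98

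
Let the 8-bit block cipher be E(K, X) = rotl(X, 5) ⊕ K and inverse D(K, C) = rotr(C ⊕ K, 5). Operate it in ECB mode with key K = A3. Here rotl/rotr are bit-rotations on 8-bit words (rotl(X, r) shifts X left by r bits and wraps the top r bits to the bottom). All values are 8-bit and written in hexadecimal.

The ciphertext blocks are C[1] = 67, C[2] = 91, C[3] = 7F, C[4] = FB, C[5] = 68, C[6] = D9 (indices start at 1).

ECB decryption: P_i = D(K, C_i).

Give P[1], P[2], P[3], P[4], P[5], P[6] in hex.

P[1] = 26, P[2] = 91, P[3] = E6, P[4] = C2, P[5] = 5E, P[6] = D3

P[1]: D(K, 67) = 26.
P[2]: D(K, 91) = 91.
P[3]: D(K, 7F) = E6.
P[4]: D(K, FB) = C2.
P[5]: D(K, 68) = 5E.
P[6]: D(K, D9) = D3.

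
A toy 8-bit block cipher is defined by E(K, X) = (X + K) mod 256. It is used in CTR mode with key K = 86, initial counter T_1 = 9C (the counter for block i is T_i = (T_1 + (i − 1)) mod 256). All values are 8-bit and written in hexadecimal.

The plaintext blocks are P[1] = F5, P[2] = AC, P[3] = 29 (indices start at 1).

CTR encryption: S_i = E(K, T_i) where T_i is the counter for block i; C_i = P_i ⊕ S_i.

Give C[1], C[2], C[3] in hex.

C[1] = D7, C[2] = 8F, C[3] = 0D

C[1]: T = 9C, S = E(K, T) = 22; F5 ⊕ 22 = D7.
C[2]: T = 9D, S = E(K, T) = 23; AC ⊕ 23 = 8F.
C[3]: T = 9E, S = E(K, T) = 24; 29 ⊕ 24 = 0D.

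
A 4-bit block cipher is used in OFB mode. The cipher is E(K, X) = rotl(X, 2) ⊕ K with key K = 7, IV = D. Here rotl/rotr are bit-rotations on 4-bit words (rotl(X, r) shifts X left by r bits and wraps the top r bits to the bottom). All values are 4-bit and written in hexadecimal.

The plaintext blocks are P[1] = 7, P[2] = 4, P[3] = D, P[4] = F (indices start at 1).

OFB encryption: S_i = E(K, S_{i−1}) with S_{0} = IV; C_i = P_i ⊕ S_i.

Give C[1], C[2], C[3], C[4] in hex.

C[1] = 7, C[2] = 3, C[3] = 7, C[4] = 2

C[1]: S = E(K, D) = 0; 7 ⊕ 0 = 7.
C[2]: S = E(K, 0) = 7; 4 ⊕ 7 = 3.
C[3]: S = E(K, 7) = A; D ⊕ A = 7.
C[4]: S = E(K, A) = D; F ⊕ D = 2.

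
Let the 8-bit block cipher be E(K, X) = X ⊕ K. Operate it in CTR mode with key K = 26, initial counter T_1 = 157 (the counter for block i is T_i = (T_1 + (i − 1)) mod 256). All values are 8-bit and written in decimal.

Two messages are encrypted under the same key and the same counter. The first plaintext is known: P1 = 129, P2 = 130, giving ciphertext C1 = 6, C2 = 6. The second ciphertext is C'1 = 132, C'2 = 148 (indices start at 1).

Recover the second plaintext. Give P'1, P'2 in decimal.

In CTR with a reused counter, both messages share the same keystream S_i, so C_i ⊕ C'_i = P_i ⊕ P'_i and thus P'_i = P_i ⊕ C_i ⊕ C'_i.
P'1: 129 ⊕ 6 ⊕ 132 = 3.
P'2: 130 ⊕ 6 ⊕ 148 = 16.

P'1 = 3, P'2 = 16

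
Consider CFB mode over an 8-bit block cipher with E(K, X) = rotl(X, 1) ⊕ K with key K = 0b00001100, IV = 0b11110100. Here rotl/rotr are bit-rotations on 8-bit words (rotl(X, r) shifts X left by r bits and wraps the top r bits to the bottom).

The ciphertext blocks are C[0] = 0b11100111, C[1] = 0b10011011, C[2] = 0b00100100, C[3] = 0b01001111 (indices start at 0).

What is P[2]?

P[2] = 0b00011111

CFB decryption: P_i = C_i ⊕ E(K, C_{i−1}), with C_{−1} = IV.
P[2]: E(K, 0b10011011) = 0b00111011; 0b00100100 ⊕ 0b00111011 = 0b00011111.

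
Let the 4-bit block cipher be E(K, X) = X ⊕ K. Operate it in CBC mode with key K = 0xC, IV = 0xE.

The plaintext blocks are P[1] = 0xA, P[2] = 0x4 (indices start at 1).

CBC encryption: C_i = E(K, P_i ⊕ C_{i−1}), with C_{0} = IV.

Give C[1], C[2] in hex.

C[1]: P[1] ⊕ 0xE = 0x4; E(K, 0x4) = 0x8.
C[2]: P[2] ⊕ 0x8 = 0xC; E(K, 0xC) = 0x0.

C[1] = 0x8, C[2] = 0x0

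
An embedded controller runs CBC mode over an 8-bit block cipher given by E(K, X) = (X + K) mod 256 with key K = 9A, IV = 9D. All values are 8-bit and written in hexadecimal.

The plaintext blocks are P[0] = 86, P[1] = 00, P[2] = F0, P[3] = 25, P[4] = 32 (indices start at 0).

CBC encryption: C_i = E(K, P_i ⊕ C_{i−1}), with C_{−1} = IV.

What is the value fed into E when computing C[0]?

C[0]: P[0] ⊕ 9D = 1B; E(K, 1B) = B5.
So the input to E for block [0] is 1B.

1B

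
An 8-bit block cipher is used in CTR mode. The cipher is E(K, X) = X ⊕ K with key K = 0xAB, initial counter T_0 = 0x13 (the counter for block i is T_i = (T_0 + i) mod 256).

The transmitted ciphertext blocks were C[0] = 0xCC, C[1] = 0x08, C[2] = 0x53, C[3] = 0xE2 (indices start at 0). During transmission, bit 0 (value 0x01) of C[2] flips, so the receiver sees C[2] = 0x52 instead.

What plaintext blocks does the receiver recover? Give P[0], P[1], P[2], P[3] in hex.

P[0] = 0x74, P[1] = 0xB7, P[2] = 0xEC, P[3] = 0x5F

CTR decryption: S_i = E(K, T_i) where T_i is the counter for block i; P_i = C_i ⊕ S_i.
Only C[2] changed, to 0x52. In CTR, a change in C_i flips the same bit in P_i only; the keystream is unaffected. Decrypting the received ciphertext:
P[0]: T = 0x13, S = E(K, T) = 0xB8; 0xCC ⊕ 0xB8 = 0x74.
P[1]: T = 0x14, S = E(K, T) = 0xBF; 0x08 ⊕ 0xBF = 0xB7.
P[2]: T = 0x15, S = E(K, T) = 0xBE; 0x52 ⊕ 0xBE = 0xEC.
P[3]: T = 0x16, S = E(K, T) = 0xBD; 0xE2 ⊕ 0xBD = 0x5F.
Blocks that differ from the original plaintext: P[2].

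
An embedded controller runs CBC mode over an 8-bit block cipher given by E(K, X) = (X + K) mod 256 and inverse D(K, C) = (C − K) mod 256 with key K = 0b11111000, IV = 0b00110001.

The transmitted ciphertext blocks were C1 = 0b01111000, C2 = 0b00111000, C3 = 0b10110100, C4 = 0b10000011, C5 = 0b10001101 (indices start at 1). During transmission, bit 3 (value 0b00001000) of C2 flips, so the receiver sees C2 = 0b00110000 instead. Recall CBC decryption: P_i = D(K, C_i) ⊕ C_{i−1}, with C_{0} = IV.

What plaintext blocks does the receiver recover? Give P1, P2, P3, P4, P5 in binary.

P1 = 0b10110001, P2 = 0b01000000, P3 = 0b10001100, P4 = 0b00111111, P5 = 0b00010110

Only C2 changed, to 0b00110000. In CBC, a change in C_i garbles P_i and flips the same bit in P_{i+1}. Decrypting the received ciphertext:
P1: D(K, 0b01111000) = 0b10000000; 0b10000000 ⊕ 0b00110001 = 0b10110001.
P2: D(K, 0b00110000) = 0b00111000; 0b00111000 ⊕ 0b01111000 = 0b01000000.
P3: D(K, 0b10110100) = 0b10111100; 0b10111100 ⊕ 0b00110000 = 0b10001100.
P4: D(K, 0b10000011) = 0b10001011; 0b10001011 ⊕ 0b10110100 = 0b00111111.
P5: D(K, 0b10001101) = 0b10010101; 0b10010101 ⊕ 0b10000011 = 0b00010110.
Blocks that differ from the original plaintext: P2, P3.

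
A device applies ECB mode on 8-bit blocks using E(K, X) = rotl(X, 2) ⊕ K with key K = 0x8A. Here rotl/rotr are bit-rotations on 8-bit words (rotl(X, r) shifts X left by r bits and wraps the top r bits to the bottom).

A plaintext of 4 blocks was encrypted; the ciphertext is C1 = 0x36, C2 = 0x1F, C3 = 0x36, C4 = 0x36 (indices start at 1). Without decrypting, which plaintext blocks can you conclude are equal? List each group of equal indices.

ECB encrypts each block independently with the same key, so equal ciphertext blocks imply equal plaintext blocks.
C1 = C3 = C4 = 0x36, so P1 = P3 = P4.

P1 = P3 = P4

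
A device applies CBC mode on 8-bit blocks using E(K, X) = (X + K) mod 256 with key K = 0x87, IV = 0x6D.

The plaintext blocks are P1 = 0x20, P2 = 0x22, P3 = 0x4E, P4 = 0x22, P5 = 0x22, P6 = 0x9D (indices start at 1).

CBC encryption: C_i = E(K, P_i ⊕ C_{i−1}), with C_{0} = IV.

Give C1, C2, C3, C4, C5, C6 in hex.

C1: P1 ⊕ 0x6D = 0x4D; E(K, 0x4D) = 0xD4.
C2: P2 ⊕ 0xD4 = 0xF6; E(K, 0xF6) = 0x7D.
C3: P3 ⊕ 0x7D = 0x33; E(K, 0x33) = 0xBA.
C4: P4 ⊕ 0xBA = 0x98; E(K, 0x98) = 0x1F.
C5: P5 ⊕ 0x1F = 0x3D; E(K, 0x3D) = 0xC4.
C6: P6 ⊕ 0xC4 = 0x59; E(K, 0x59) = 0xE0.

C1 = 0xD4, C2 = 0x7D, C3 = 0xBA, C4 = 0x1F, C5 = 0xC4, C6 = 0xE0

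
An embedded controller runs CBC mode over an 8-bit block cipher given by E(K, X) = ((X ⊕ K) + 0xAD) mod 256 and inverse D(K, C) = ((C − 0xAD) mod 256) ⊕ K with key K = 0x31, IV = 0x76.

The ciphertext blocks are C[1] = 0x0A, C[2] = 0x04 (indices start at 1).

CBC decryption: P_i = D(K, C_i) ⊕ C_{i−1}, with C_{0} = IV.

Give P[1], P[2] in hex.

P[1]: D(K, 0x0A) = 0x6C; 0x6C ⊕ 0x76 = 0x1A.
P[2]: D(K, 0x04) = 0x66; 0x66 ⊕ 0x0A = 0x6C.

P[1] = 0x1A, P[2] = 0x6C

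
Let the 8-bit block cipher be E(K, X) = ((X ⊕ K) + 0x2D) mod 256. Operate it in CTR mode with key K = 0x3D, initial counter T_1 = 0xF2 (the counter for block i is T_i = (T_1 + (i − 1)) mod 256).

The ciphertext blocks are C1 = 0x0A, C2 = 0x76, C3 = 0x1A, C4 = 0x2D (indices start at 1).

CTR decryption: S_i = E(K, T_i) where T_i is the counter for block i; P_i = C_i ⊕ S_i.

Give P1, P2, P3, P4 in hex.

P1 = 0xF6, P2 = 0x8D, P3 = 0xEC, P4 = 0xD8

P1: T = 0xF2, S = E(K, T) = 0xFC; 0x0A ⊕ 0xFC = 0xF6.
P2: T = 0xF3, S = E(K, T) = 0xFB; 0x76 ⊕ 0xFB = 0x8D.
P3: T = 0xF4, S = E(K, T) = 0xF6; 0x1A ⊕ 0xF6 = 0xEC.
P4: T = 0xF5, S = E(K, T) = 0xF5; 0x2D ⊕ 0xF5 = 0xD8.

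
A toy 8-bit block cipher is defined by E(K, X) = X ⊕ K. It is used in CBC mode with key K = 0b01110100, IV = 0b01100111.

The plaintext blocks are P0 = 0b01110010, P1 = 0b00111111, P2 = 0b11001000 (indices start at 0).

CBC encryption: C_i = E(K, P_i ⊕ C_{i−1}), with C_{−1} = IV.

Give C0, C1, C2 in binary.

C0 = 0b01100001, C1 = 0b00101010, C2 = 0b10010110

C0: P0 ⊕ 0b01100111 = 0b00010101; E(K, 0b00010101) = 0b01100001.
C1: P1 ⊕ 0b01100001 = 0b01011110; E(K, 0b01011110) = 0b00101010.
C2: P2 ⊕ 0b00101010 = 0b11100010; E(K, 0b11100010) = 0b10010110.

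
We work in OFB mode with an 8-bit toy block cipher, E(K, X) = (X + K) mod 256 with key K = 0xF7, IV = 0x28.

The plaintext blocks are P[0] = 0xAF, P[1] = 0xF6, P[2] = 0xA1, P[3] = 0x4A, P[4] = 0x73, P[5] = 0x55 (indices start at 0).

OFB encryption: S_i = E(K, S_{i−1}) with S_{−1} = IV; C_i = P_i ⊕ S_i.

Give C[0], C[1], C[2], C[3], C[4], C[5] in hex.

C[0]: S = E(K, 0x28) = 0x1F; 0xAF ⊕ 0x1F = 0xB0.
C[1]: S = E(K, 0x1F) = 0x16; 0xF6 ⊕ 0x16 = 0xE0.
C[2]: S = E(K, 0x16) = 0x0D; 0xA1 ⊕ 0x0D = 0xAC.
C[3]: S = E(K, 0x0D) = 0x04; 0x4A ⊕ 0x04 = 0x4E.
C[4]: S = E(K, 0x04) = 0xFB; 0x73 ⊕ 0xFB = 0x88.
C[5]: S = E(K, 0xFB) = 0xF2; 0x55 ⊕ 0xF2 = 0xA7.

C[0] = 0xB0, C[1] = 0xE0, C[2] = 0xAC, C[3] = 0x4E, C[4] = 0x88, C[5] = 0xA7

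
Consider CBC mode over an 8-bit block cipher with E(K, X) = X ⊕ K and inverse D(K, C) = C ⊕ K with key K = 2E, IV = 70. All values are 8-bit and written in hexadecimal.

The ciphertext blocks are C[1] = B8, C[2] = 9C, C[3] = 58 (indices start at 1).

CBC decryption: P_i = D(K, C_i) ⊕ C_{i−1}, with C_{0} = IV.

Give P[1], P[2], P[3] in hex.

P[1]: D(K, B8) = 96; 96 ⊕ 70 = E6.
P[2]: D(K, 9C) = B2; B2 ⊕ B8 = 0A.
P[3]: D(K, 58) = 76; 76 ⊕ 9C = EA.

P[1] = E6, P[2] = 0A, P[3] = EA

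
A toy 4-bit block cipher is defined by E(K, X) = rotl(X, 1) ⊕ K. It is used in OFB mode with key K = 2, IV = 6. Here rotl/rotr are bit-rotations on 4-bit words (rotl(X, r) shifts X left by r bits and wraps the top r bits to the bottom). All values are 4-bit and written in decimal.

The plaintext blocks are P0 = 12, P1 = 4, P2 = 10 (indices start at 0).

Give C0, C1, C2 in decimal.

C0 = 2, C1 = 11, C2 = 7

OFB encryption: S_i = E(K, S_{i−1}) with S_{−1} = IV; C_i = P_i ⊕ S_i.
C0: S = E(K, 6) = 14; 12 ⊕ 14 = 2.
C1: S = E(K, 14) = 15; 4 ⊕ 15 = 11.
C2: S = E(K, 15) = 13; 10 ⊕ 13 = 7.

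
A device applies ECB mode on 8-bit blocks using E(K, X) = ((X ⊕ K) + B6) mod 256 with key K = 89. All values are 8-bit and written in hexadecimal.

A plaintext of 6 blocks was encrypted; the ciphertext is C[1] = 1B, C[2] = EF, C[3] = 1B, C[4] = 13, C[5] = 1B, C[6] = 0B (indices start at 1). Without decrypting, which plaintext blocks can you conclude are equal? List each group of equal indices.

ECB encrypts each block independently with the same key, so equal ciphertext blocks imply equal plaintext blocks.
C[1] = C[3] = C[5] = 1B, so P[1] = P[3] = P[5].

P[1] = P[3] = P[5]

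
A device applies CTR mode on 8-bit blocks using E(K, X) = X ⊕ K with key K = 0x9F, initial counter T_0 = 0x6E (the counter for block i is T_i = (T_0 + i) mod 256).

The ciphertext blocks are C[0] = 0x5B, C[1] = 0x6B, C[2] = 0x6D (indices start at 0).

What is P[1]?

P[1] = 0x9B

CTR decryption: S_i = E(K, T_i) where T_i is the counter for block i; P_i = C_i ⊕ S_i.
P[1]: T = 0x6F, S = E(K, T) = 0xF0; 0x6B ⊕ 0xF0 = 0x9B.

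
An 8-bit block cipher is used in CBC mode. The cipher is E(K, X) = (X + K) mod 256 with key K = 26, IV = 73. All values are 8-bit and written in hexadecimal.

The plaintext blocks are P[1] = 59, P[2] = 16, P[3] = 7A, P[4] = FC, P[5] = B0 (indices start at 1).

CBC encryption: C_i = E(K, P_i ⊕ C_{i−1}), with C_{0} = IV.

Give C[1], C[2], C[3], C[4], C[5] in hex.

C[1] = 50, C[2] = 6C, C[3] = 3C, C[4] = E6, C[5] = 7C

C[1]: P[1] ⊕ 73 = 2A; E(K, 2A) = 50.
C[2]: P[2] ⊕ 50 = 46; E(K, 46) = 6C.
C[3]: P[3] ⊕ 6C = 16; E(K, 16) = 3C.
C[4]: P[4] ⊕ 3C = C0; E(K, C0) = E6.
C[5]: P[5] ⊕ E6 = 56; E(K, 56) = 7C.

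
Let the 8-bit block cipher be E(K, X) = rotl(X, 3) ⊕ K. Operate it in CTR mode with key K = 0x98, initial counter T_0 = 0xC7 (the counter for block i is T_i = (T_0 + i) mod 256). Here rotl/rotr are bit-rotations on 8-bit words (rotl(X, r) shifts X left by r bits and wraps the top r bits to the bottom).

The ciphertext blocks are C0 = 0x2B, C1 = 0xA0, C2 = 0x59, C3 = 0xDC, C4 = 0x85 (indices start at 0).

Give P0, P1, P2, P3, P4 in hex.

P0 = 0x8D, P1 = 0x7E, P2 = 0x8F, P3 = 0x12, P4 = 0x43

CTR decryption: S_i = E(K, T_i) where T_i is the counter for block i; P_i = C_i ⊕ S_i.
P0: T = 0xC7, S = E(K, T) = 0xA6; 0x2B ⊕ 0xA6 = 0x8D.
P1: T = 0xC8, S = E(K, T) = 0xDE; 0xA0 ⊕ 0xDE = 0x7E.
P2: T = 0xC9, S = E(K, T) = 0xD6; 0x59 ⊕ 0xD6 = 0x8F.
P3: T = 0xCA, S = E(K, T) = 0xCE; 0xDC ⊕ 0xCE = 0x12.
P4: T = 0xCB, S = E(K, T) = 0xC6; 0x85 ⊕ 0xC6 = 0x43.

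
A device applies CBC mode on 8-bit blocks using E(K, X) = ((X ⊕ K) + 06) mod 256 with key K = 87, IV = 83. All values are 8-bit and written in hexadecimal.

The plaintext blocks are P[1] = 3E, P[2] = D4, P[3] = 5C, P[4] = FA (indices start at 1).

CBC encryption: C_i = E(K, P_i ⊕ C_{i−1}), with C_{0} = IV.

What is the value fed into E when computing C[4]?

32

C[1]: P[1] ⊕ 83 = BD; E(K, BD) = 40.
C[2]: P[2] ⊕ 40 = 94; E(K, 94) = 19.
C[3]: P[3] ⊕ 19 = 45; E(K, 45) = C8.
C[4]: P[4] ⊕ C8 = 32; E(K, 32) = BB.
So the input to E for block [4] is 32.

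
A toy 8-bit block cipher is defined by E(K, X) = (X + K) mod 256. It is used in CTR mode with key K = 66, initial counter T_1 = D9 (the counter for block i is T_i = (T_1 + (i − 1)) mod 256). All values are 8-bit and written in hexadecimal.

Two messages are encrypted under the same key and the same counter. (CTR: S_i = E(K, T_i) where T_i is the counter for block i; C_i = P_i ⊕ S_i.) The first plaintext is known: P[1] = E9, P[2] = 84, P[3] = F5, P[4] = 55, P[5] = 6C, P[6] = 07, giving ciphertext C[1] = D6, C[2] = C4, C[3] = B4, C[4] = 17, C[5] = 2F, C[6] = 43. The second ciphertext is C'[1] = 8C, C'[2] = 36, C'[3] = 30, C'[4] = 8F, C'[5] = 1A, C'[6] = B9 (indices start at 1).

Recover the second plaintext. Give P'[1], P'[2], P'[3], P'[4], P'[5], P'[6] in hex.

In CTR with a reused counter, both messages share the same keystream S_i, so C_i ⊕ C'_i = P_i ⊕ P'_i and thus P'_i = P_i ⊕ C_i ⊕ C'_i.
P'[1]: E9 ⊕ D6 ⊕ 8C = B3.
P'[2]: 84 ⊕ C4 ⊕ 36 = 76.
P'[3]: F5 ⊕ B4 ⊕ 30 = 71.
P'[4]: 55 ⊕ 17 ⊕ 8F = CD.
P'[5]: 6C ⊕ 2F ⊕ 1A = 59.
P'[6]: 07 ⊕ 43 ⊕ B9 = FD.

P'[1] = B3, P'[2] = 76, P'[3] = 71, P'[4] = CD, P'[5] = 59, P'[6] = FD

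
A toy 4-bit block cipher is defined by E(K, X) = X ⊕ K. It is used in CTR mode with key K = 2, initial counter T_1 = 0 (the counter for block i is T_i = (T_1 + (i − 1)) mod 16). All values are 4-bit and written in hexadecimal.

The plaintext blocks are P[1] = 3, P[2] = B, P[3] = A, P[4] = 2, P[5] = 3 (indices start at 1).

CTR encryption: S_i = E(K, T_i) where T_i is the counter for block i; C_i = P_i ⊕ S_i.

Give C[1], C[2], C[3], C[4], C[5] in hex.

C[1]: T = 0, S = E(K, T) = 2; 3 ⊕ 2 = 1.
C[2]: T = 1, S = E(K, T) = 3; B ⊕ 3 = 8.
C[3]: T = 2, S = E(K, T) = 0; A ⊕ 0 = A.
C[4]: T = 3, S = E(K, T) = 1; 2 ⊕ 1 = 3.
C[5]: T = 4, S = E(K, T) = 6; 3 ⊕ 6 = 5.

C[1] = 1, C[2] = 8, C[3] = A, C[4] = 3, C[5] = 5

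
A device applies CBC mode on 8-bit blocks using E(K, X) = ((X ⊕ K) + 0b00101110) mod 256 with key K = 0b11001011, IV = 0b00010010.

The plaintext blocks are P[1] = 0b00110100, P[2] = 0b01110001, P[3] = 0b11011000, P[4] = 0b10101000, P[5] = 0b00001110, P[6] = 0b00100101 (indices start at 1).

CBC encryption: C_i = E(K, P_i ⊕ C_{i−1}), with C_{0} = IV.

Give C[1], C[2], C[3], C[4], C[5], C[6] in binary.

C[1] = 0b00011011, C[2] = 0b11001111, C[3] = 0b00001010, C[4] = 0b10010111, C[5] = 0b10000000, C[6] = 0b10011100

C[1]: P[1] ⊕ 0b00010010 = 0b00100110; E(K, 0b00100110) = 0b00011011.
C[2]: P[2] ⊕ 0b00011011 = 0b01101010; E(K, 0b01101010) = 0b11001111.
C[3]: P[3] ⊕ 0b11001111 = 0b00010111; E(K, 0b00010111) = 0b00001010.
C[4]: P[4] ⊕ 0b00001010 = 0b10100010; E(K, 0b10100010) = 0b10010111.
C[5]: P[5] ⊕ 0b10010111 = 0b10011001; E(K, 0b10011001) = 0b10000000.
C[6]: P[6] ⊕ 0b10000000 = 0b10100101; E(K, 0b10100101) = 0b10011100.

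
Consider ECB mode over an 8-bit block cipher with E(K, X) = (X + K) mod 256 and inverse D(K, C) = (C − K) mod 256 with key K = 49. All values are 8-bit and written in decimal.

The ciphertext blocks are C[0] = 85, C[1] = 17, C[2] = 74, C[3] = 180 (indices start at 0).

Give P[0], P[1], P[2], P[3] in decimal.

P[0] = 36, P[1] = 224, P[2] = 25, P[3] = 131

ECB decryption: P_i = D(K, C_i).
P[0]: D(K, 85) = 36.
P[1]: D(K, 17) = 224.
P[2]: D(K, 74) = 25.
P[3]: D(K, 180) = 131.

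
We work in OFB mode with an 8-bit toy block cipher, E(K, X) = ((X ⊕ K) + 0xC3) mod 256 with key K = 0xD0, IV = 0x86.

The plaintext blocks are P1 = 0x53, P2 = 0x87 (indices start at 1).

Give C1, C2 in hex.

C1 = 0x4A, C2 = 0x0B

OFB encryption: S_i = E(K, S_{i−1}) with S_{0} = IV; C_i = P_i ⊕ S_i.
C1: S = E(K, 0x86) = 0x19; 0x53 ⊕ 0x19 = 0x4A.
C2: S = E(K, 0x19) = 0x8C; 0x87 ⊕ 0x8C = 0x0B.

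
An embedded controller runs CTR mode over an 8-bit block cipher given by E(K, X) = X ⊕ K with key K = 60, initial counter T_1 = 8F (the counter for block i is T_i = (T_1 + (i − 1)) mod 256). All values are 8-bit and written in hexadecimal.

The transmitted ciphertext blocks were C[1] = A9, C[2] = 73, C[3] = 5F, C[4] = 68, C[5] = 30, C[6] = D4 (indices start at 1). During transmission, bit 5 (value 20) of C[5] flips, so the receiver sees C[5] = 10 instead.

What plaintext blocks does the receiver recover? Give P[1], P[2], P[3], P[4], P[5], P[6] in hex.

CTR decryption: S_i = E(K, T_i) where T_i is the counter for block i; P_i = C_i ⊕ S_i.
Only C[5] changed, to 10. In CTR, a change in C_i flips the same bit in P_i only; the keystream is unaffected. Decrypting the received ciphertext:
P[1]: T = 8F, S = E(K, T) = EF; A9 ⊕ EF = 46.
P[2]: T = 90, S = E(K, T) = F0; 73 ⊕ F0 = 83.
P[3]: T = 91, S = E(K, T) = F1; 5F ⊕ F1 = AE.
P[4]: T = 92, S = E(K, T) = F2; 68 ⊕ F2 = 9A.
P[5]: T = 93, S = E(K, T) = F3; 10 ⊕ F3 = E3.
P[6]: T = 94, S = E(K, T) = F4; D4 ⊕ F4 = 20.
Blocks that differ from the original plaintext: P[5].

P[1] = 46, P[2] = 83, P[3] = AE, P[4] = 9A, P[5] = E3, P[6] = 20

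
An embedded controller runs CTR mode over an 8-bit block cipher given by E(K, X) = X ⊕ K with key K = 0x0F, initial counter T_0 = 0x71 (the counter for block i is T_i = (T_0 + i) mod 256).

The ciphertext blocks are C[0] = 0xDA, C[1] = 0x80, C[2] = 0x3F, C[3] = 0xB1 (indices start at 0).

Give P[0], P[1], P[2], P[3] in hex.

CTR decryption: S_i = E(K, T_i) where T_i is the counter for block i; P_i = C_i ⊕ S_i.
P[0]: T = 0x71, S = E(K, T) = 0x7E; 0xDA ⊕ 0x7E = 0xA4.
P[1]: T = 0x72, S = E(K, T) = 0x7D; 0x80 ⊕ 0x7D = 0xFD.
P[2]: T = 0x73, S = E(K, T) = 0x7C; 0x3F ⊕ 0x7C = 0x43.
P[3]: T = 0x74, S = E(K, T) = 0x7B; 0xB1 ⊕ 0x7B = 0xCA.

P[0] = 0xA4, P[1] = 0xFD, P[2] = 0x43, P[3] = 0xCA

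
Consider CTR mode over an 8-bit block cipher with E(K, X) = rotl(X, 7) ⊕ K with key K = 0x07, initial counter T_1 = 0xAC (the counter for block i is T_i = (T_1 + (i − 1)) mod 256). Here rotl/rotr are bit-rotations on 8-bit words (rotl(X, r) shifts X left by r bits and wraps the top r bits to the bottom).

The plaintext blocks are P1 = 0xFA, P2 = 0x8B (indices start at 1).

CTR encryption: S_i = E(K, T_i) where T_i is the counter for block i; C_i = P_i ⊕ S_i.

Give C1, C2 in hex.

C1: T = 0xAC, S = E(K, T) = 0x51; 0xFA ⊕ 0x51 = 0xAB.
C2: T = 0xAD, S = E(K, T) = 0xD1; 0x8B ⊕ 0xD1 = 0x5A.

C1 = 0xAB, C2 = 0x5A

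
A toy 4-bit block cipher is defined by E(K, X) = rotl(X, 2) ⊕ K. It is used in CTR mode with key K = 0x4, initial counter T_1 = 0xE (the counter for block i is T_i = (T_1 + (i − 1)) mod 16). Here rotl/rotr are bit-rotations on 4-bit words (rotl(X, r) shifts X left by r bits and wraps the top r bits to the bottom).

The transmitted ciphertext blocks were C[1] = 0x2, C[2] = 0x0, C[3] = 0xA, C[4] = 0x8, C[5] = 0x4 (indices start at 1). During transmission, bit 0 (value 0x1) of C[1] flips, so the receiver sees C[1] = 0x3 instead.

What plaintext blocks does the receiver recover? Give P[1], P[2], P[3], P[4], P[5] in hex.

P[1] = 0xC, P[2] = 0xB, P[3] = 0xE, P[4] = 0x8, P[5] = 0x8

CTR decryption: S_i = E(K, T_i) where T_i is the counter for block i; P_i = C_i ⊕ S_i.
Only C[1] changed, to 0x3. In CTR, a change in C_i flips the same bit in P_i only; the keystream is unaffected. Decrypting the received ciphertext:
P[1]: T = 0xE, S = E(K, T) = 0xF; 0x3 ⊕ 0xF = 0xC.
P[2]: T = 0xF, S = E(K, T) = 0xB; 0x0 ⊕ 0xB = 0xB.
P[3]: T = 0x0, S = E(K, T) = 0x4; 0xA ⊕ 0x4 = 0xE.
P[4]: T = 0x1, S = E(K, T) = 0x0; 0x8 ⊕ 0x0 = 0x8.
P[5]: T = 0x2, S = E(K, T) = 0xC; 0x4 ⊕ 0xC = 0x8.
Blocks that differ from the original plaintext: P[1].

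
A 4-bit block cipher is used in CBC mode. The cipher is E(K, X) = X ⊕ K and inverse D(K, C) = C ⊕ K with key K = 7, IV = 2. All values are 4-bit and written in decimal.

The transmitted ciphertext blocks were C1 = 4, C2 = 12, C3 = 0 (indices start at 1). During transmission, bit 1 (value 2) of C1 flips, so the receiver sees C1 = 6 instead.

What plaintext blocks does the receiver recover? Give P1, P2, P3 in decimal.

CBC decryption: P_i = D(K, C_i) ⊕ C_{i−1}, with C_{0} = IV.
Only C1 changed, to 6. In CBC, a change in C_i garbles P_i and flips the same bit in P_{i+1}. Decrypting the received ciphertext:
P1: D(K, 6) = 1; 1 ⊕ 2 = 3.
P2: D(K, 12) = 11; 11 ⊕ 6 = 13.
P3: D(K, 0) = 7; 7 ⊕ 12 = 11.
Blocks that differ from the original plaintext: P1, P2.

P1 = 3, P2 = 13, P3 = 11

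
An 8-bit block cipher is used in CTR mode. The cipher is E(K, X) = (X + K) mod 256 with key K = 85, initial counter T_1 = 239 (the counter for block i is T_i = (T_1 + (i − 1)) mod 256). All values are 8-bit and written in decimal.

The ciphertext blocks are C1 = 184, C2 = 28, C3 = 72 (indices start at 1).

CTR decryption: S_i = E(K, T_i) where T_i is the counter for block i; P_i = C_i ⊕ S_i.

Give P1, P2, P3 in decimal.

P1: T = 239, S = E(K, T) = 68; 184 ⊕ 68 = 252.
P2: T = 240, S = E(K, T) = 69; 28 ⊕ 69 = 89.
P3: T = 241, S = E(K, T) = 70; 72 ⊕ 70 = 14.

P1 = 252, P2 = 89, P3 = 14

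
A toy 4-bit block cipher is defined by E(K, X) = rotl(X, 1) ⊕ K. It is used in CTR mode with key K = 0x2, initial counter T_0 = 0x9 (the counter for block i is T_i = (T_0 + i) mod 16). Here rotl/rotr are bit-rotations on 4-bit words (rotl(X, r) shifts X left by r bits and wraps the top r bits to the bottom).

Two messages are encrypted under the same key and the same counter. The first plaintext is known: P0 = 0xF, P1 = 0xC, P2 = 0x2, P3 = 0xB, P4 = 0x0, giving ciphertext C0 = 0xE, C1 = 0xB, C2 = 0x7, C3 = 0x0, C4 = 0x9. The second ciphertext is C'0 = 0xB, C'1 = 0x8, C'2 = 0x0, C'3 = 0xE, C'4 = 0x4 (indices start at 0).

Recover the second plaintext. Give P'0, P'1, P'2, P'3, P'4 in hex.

In CTR with a reused counter, both messages share the same keystream S_i, so C_i ⊕ C'_i = P_i ⊕ P'_i and thus P'_i = P_i ⊕ C_i ⊕ C'_i.
P'0: 0xF ⊕ 0xE ⊕ 0xB = 0xA.
P'1: 0xC ⊕ 0xB ⊕ 0x8 = 0xF.
P'2: 0x2 ⊕ 0x7 ⊕ 0x0 = 0x5.
P'3: 0xB ⊕ 0x0 ⊕ 0xE = 0x5.
P'4: 0x0 ⊕ 0x9 ⊕ 0x4 = 0xD.

P'0 = 0xA, P'1 = 0xF, P'2 = 0x5, P'3 = 0x5, P'4 = 0xD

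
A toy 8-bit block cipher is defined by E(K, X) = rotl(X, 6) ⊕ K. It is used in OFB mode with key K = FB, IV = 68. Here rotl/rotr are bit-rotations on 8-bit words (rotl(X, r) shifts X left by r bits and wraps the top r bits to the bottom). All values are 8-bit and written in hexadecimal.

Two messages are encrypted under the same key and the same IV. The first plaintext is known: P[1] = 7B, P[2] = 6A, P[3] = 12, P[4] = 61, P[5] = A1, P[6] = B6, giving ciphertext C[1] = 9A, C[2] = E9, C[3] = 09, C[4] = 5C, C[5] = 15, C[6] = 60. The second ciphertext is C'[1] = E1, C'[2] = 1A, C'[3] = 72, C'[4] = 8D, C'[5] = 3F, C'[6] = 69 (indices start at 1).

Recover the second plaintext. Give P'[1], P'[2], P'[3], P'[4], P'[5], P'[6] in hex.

In OFB with a reused IV, both messages share the same keystream S_i, so C_i ⊕ C'_i = P_i ⊕ P'_i and thus P'_i = P_i ⊕ C_i ⊕ C'_i.
P'[1]: 7B ⊕ 9A ⊕ E1 = 00.
P'[2]: 6A ⊕ E9 ⊕ 1A = 99.
P'[3]: 12 ⊕ 09 ⊕ 72 = 69.
P'[4]: 61 ⊕ 5C ⊕ 8D = B0.
P'[5]: A1 ⊕ 15 ⊕ 3F = 8B.
P'[6]: B6 ⊕ 60 ⊕ 69 = BF.

P'[1] = 00, P'[2] = 99, P'[3] = 69, P'[4] = B0, P'[5] = 8B, P'[6] = BF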